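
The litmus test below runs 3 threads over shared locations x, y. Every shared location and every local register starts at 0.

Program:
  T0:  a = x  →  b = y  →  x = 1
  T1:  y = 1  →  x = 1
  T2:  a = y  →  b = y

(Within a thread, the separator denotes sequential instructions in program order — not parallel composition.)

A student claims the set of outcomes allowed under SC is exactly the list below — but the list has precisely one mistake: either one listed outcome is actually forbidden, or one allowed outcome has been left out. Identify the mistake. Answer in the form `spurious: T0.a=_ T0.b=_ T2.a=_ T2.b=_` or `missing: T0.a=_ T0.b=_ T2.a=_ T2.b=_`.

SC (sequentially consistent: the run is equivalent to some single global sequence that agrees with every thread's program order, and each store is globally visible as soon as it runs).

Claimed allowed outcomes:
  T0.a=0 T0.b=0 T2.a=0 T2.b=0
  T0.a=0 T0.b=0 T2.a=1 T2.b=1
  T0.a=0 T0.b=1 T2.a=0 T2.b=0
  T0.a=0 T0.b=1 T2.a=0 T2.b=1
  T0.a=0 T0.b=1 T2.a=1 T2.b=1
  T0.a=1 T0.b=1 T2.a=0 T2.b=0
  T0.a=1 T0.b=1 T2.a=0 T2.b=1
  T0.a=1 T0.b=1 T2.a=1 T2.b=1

missing: T0.a=0 T0.b=0 T2.a=0 T2.b=1

outcome vector order: (T0.a,T0.b,T2.a,T2.b)
SC: 9 outcomes — {0000 0001 0011 0100 0101 0111 1100 1101 1111}
SC∖claimed = {0001}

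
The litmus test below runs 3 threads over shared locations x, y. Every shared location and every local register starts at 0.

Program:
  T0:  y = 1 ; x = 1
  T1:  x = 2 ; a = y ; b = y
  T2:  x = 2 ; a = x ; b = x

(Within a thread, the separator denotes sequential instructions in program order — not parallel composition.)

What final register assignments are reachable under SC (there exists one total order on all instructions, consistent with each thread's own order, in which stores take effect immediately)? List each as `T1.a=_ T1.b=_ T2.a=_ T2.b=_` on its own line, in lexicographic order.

T1.a=0 T1.b=0 T2.a=1 T2.b=1
T1.a=0 T1.b=0 T2.a=2 T2.b=1
T1.a=0 T1.b=0 T2.a=2 T2.b=2
T1.a=0 T1.b=1 T2.a=1 T2.b=1
T1.a=0 T1.b=1 T2.a=2 T2.b=1
T1.a=0 T1.b=1 T2.a=2 T2.b=2
T1.a=1 T1.b=1 T2.a=1 T2.b=1
T1.a=1 T1.b=1 T2.a=1 T2.b=2
T1.a=1 T1.b=1 T2.a=2 T2.b=1
T1.a=1 T1.b=1 T2.a=2 T2.b=2

outcome vector order: (T1.a,T1.b,T2.a,T2.b)
|SC outcomes| = 10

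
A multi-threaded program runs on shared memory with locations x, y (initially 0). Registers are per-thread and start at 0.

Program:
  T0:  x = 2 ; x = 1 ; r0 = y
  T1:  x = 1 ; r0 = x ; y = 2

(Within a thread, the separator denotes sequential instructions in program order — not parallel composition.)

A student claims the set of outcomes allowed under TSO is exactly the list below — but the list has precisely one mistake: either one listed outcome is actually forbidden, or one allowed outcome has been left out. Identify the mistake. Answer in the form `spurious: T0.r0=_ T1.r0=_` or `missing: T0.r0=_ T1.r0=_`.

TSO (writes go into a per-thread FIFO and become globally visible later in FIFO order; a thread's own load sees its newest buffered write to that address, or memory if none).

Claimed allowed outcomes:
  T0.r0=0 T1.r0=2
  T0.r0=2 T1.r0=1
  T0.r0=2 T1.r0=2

outcome vector order: (T0.r0,T1.r0)
under TSO → (0,1); (0,2); (2,1); (2,2)
TSO∖claimed = {(0,1)}

missing: T0.r0=0 T1.r0=1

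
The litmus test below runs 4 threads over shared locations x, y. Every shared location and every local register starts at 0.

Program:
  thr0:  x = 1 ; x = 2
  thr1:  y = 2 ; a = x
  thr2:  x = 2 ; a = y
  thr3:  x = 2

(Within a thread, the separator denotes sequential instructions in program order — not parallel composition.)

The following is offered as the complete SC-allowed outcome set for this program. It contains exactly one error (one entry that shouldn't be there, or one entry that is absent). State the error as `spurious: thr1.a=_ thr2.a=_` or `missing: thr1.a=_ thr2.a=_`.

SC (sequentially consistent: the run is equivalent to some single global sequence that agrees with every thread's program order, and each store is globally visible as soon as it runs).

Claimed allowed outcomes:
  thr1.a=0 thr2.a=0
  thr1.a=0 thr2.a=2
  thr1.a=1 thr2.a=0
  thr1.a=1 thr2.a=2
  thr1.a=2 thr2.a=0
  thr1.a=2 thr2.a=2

spurious: thr1.a=0 thr2.a=0

outcome vector order: (thr1.a,thr2.a)
[SC] allowed = {02 10 12 20 22}
claimed∖SC = {00}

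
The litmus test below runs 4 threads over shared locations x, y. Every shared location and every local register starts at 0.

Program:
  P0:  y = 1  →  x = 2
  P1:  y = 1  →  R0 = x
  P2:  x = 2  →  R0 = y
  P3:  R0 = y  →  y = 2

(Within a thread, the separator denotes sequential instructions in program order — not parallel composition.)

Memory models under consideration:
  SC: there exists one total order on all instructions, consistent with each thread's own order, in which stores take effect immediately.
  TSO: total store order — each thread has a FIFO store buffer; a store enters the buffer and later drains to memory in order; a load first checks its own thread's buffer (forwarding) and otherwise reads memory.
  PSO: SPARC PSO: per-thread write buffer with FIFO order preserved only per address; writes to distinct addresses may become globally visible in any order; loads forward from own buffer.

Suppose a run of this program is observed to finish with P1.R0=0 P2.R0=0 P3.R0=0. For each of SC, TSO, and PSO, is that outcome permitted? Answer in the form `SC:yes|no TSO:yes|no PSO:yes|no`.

SC:no TSO:yes PSO:yes

outcome vector order: (P1.R0,P2.R0,P3.R0)
under SC → <0 1 0>, <0 1 1>, <0 2 0>, <0 2 1>, <2 0 0>, <2 0 1>, <2 1 0>, <2 1 1>, <2 2 0>, <2 2 1>
under TSO → <0 0 0>, <0 0 1>, <0 1 0>, <0 1 1>, <0 2 0>, <0 2 1>, <2 0 0>, <2 0 1>, <2 1 0>, <2 1 1>, <2 2 0>, <2 2 1>
under PSO → <0 0 0>, <0 0 1>, <0 1 0>, <0 1 1>, <0 2 0>, <0 2 1>, <2 0 0>, <2 0 1>, <2 1 0>, <2 1 1>, <2 2 0>, <2 2 1>
target <0 0 0> ∈ {TSO,PSO}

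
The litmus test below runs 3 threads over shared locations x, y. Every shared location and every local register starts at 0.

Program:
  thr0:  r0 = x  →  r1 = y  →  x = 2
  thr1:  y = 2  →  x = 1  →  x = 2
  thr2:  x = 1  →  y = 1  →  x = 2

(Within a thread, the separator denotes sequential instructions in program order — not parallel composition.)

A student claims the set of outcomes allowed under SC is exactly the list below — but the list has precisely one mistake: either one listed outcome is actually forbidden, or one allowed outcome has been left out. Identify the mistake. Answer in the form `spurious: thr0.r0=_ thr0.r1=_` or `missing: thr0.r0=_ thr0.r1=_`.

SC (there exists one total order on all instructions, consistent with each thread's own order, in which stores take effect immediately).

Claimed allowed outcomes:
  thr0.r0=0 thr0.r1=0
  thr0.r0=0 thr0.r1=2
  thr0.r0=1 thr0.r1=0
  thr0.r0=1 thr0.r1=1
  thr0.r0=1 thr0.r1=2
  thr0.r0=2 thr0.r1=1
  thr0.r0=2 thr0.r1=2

outcome vector order: (thr0.r0,thr0.r1)
SC: 8 outcomes — {0/0 0/1 0/2 1/0 1/1 1/2 2/1 2/2}
SC∖claimed = {0/1}

missing: thr0.r0=0 thr0.r1=1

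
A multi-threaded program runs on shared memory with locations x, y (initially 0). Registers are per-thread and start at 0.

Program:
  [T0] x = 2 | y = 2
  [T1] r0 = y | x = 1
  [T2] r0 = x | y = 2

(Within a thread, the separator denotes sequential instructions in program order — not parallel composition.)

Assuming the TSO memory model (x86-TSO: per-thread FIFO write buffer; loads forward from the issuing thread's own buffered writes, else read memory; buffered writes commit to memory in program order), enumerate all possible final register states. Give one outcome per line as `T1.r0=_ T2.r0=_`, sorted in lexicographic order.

T1.r0=0 T2.r0=0
T1.r0=0 T2.r0=1
T1.r0=0 T2.r0=2
T1.r0=2 T2.r0=0
T1.r0=2 T2.r0=1
T1.r0=2 T2.r0=2

outcome vector order: (T1.r0,T2.r0)
|TSO outcomes| = 6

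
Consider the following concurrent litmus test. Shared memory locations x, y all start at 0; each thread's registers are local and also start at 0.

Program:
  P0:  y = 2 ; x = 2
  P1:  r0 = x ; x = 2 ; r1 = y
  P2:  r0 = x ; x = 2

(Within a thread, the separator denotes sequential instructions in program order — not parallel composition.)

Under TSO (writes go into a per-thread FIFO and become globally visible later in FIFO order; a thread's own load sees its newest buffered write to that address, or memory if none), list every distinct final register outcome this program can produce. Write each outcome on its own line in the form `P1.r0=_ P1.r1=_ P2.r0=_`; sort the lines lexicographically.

outcome vector order: (P1.r0,P1.r1,P2.r0)
|TSO outcomes| = 7

P1.r0=0 P1.r1=0 P2.r0=0
P1.r0=0 P1.r1=0 P2.r0=2
P1.r0=0 P1.r1=2 P2.r0=0
P1.r0=0 P1.r1=2 P2.r0=2
P1.r0=2 P1.r1=0 P2.r0=0
P1.r0=2 P1.r1=2 P2.r0=0
P1.r0=2 P1.r1=2 P2.r0=2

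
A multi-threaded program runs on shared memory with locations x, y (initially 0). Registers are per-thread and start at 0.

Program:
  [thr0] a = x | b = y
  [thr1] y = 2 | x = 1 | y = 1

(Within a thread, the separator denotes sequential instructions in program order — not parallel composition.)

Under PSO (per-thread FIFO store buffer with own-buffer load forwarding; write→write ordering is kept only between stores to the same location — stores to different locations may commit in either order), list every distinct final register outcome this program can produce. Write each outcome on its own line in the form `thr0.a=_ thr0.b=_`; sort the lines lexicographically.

outcome vector order: (thr0.a,thr0.b)
|PSO outcomes| = 6

thr0.a=0 thr0.b=0
thr0.a=0 thr0.b=1
thr0.a=0 thr0.b=2
thr0.a=1 thr0.b=0
thr0.a=1 thr0.b=1
thr0.a=1 thr0.b=2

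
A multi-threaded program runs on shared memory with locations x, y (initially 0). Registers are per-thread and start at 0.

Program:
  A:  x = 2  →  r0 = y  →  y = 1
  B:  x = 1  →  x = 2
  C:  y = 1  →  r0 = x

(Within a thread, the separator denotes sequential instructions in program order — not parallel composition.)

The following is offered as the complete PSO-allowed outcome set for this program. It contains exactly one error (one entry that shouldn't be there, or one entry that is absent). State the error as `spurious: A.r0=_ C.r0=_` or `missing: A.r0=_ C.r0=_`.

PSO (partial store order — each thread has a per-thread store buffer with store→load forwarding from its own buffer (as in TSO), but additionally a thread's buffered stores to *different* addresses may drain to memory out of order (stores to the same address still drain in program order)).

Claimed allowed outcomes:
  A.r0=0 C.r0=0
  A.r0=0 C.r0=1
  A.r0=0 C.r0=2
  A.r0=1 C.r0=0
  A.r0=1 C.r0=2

missing: A.r0=1 C.r0=1

outcome vector order: (A.r0,C.r0)
under PSO → 0/0 0/1 0/2 1/0 1/1 1/2
PSO∖claimed = {1/1}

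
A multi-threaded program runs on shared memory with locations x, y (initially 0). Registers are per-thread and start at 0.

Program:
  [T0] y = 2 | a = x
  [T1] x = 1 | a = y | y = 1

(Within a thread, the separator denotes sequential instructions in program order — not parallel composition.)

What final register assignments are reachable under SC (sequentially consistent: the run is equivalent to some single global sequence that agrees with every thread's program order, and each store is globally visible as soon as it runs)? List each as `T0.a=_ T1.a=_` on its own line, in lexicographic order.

T0.a=0 T1.a=2
T0.a=1 T1.a=0
T0.a=1 T1.a=2

outcome vector order: (T0.a,T1.a)
|SC outcomes| = 3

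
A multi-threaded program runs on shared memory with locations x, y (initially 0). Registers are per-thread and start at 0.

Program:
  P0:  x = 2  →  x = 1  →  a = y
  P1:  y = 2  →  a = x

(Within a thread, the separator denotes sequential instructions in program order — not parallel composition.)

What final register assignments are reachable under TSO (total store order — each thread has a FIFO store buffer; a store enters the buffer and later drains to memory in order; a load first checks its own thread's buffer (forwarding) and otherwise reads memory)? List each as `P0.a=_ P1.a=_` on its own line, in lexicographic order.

P0.a=0 P1.a=0
P0.a=0 P1.a=1
P0.a=0 P1.a=2
P0.a=2 P1.a=0
P0.a=2 P1.a=1
P0.a=2 P1.a=2

outcome vector order: (P0.a,P1.a)
|TSO outcomes| = 6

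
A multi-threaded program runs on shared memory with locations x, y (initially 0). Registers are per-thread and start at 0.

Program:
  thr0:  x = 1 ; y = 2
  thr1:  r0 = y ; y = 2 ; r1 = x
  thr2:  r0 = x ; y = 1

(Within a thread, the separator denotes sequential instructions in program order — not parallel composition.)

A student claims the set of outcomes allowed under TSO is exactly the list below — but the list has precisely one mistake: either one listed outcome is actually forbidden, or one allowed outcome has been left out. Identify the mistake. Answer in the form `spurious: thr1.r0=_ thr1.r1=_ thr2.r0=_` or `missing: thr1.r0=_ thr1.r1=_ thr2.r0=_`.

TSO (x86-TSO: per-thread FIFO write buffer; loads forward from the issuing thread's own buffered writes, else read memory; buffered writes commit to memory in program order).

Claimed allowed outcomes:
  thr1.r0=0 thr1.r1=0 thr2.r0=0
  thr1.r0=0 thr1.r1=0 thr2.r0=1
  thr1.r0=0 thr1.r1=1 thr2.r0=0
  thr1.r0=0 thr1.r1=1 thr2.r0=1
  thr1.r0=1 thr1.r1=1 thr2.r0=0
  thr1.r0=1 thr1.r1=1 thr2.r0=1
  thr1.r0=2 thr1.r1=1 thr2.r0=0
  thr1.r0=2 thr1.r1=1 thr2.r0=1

missing: thr1.r0=1 thr1.r1=0 thr2.r0=0

outcome vector order: (thr1.r0,thr1.r1,thr2.r0)
TSO: 9 outcomes — {0/0/0; 0/0/1; 0/1/0; 0/1/1; 1/0/0; 1/1/0; 1/1/1; 2/1/0; 2/1/1}
TSO∖claimed = {1/0/0}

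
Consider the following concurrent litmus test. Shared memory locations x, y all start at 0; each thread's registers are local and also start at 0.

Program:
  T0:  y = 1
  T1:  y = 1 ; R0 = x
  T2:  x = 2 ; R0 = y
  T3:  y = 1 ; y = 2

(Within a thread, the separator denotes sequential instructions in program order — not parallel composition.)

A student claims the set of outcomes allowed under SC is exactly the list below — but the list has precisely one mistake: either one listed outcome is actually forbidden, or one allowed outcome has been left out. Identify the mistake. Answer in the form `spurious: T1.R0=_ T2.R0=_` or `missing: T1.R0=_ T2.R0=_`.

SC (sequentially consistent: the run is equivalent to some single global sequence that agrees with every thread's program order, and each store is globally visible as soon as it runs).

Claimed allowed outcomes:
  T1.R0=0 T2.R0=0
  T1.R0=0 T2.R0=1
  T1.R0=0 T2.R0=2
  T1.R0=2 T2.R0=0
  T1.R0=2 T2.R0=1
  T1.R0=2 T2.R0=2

outcome vector order: (T1.R0,T2.R0)
[SC] allowed = {01 02 20 21 22}
claimed∖SC = {00}

spurious: T1.R0=0 T2.R0=0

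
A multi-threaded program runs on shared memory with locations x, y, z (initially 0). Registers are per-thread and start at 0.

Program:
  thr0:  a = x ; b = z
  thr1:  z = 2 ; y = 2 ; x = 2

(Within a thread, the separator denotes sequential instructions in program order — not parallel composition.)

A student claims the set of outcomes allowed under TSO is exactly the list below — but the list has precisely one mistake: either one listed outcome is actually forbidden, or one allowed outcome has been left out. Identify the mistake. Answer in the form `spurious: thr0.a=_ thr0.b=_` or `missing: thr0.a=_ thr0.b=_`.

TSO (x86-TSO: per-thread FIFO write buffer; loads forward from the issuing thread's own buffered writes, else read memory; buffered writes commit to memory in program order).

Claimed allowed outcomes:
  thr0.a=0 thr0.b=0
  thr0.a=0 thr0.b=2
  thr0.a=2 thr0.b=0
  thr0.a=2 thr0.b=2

outcome vector order: (thr0.a,thr0.b)
[TSO] allowed = {<0 0>; <0 2>; <2 2>}
claimed∖TSO = {<2 0>}

spurious: thr0.a=2 thr0.b=0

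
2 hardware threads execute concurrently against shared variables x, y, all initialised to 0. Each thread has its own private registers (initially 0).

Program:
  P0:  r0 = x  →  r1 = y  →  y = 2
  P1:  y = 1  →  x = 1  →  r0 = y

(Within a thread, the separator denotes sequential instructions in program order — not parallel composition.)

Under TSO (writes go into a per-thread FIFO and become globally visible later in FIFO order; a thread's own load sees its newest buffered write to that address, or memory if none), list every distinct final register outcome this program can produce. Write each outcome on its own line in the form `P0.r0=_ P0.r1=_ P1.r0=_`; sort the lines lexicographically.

P0.r0=0 P0.r1=0 P1.r0=1
P0.r0=0 P0.r1=0 P1.r0=2
P0.r0=0 P0.r1=1 P1.r0=1
P0.r0=0 P0.r1=1 P1.r0=2
P0.r0=1 P0.r1=1 P1.r0=1
P0.r0=1 P0.r1=1 P1.r0=2

outcome vector order: (P0.r0,P0.r1,P1.r0)
|TSO outcomes| = 6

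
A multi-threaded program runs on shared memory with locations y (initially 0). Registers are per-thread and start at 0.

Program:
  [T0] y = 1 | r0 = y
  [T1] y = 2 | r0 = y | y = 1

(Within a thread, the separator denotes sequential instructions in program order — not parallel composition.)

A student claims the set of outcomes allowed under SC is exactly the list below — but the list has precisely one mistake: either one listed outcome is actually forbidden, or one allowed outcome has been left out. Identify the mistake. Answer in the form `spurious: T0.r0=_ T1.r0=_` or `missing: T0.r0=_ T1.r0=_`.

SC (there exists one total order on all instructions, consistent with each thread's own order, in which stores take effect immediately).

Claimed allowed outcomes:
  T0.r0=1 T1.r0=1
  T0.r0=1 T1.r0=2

outcome vector order: (T0.r0,T1.r0)
SC (3): 11 12 22
SC∖claimed = {22}

missing: T0.r0=2 T1.r0=2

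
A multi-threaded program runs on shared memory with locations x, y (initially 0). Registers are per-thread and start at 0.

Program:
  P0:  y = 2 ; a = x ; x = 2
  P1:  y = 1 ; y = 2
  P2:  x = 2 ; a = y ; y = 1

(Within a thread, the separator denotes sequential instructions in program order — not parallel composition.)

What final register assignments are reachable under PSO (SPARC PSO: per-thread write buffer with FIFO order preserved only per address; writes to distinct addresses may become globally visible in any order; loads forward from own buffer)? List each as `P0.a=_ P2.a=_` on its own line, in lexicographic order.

outcome vector order: (P0.a,P2.a)
|PSO outcomes| = 6

P0.a=0 P2.a=0
P0.a=0 P2.a=1
P0.a=0 P2.a=2
P0.a=2 P2.a=0
P0.a=2 P2.a=1
P0.a=2 P2.a=2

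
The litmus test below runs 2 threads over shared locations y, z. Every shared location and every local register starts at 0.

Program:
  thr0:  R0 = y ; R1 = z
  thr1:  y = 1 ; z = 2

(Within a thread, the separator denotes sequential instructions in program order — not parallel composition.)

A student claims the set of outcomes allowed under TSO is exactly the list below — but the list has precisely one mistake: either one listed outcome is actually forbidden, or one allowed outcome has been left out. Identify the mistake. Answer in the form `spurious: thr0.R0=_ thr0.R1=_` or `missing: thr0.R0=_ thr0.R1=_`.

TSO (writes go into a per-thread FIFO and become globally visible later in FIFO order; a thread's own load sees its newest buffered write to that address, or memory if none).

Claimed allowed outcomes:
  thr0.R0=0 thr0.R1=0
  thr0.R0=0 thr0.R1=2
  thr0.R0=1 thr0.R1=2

outcome vector order: (thr0.R0,thr0.R1)
under TSO → 0/0, 0/2, 1/0, 1/2
TSO∖claimed = {1/0}

missing: thr0.R0=1 thr0.R1=0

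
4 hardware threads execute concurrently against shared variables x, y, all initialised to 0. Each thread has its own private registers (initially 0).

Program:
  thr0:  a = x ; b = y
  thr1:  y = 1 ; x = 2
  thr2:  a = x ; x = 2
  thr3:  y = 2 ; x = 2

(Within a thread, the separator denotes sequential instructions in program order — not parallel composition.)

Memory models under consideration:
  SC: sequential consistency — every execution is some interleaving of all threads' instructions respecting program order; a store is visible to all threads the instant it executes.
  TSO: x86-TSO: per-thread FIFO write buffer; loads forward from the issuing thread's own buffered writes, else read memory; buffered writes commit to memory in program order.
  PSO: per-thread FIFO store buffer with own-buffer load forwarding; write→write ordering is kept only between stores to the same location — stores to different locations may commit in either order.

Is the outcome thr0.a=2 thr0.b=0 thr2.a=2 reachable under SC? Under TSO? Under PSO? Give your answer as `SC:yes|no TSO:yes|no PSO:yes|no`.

SC:no TSO:no PSO:yes

outcome vector order: (thr0.a,thr0.b,thr2.a)
SC (11): <0 0 0> <0 0 2> <0 1 0> <0 1 2> <0 2 0> <0 2 2> <2 0 0> <2 1 0> <2 1 2> <2 2 0> <2 2 2>
TSO (11): <0 0 0> <0 0 2> <0 1 0> <0 1 2> <0 2 0> <0 2 2> <2 0 0> <2 1 0> <2 1 2> <2 2 0> <2 2 2>
PSO (12): <0 0 0> <0 0 2> <0 1 0> <0 1 2> <0 2 0> <0 2 2> <2 0 0> <2 0 2> <2 1 0> <2 1 2> <2 2 0> <2 2 2>
target <2 0 2> ∈ {PSO}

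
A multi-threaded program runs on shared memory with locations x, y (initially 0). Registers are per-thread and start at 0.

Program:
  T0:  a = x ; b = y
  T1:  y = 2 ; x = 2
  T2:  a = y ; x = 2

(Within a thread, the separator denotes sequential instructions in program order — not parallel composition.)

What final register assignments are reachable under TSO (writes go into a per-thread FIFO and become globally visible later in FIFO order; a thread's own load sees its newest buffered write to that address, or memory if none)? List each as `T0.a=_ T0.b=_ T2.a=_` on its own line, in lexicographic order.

outcome vector order: (T0.a,T0.b,T2.a)
|TSO outcomes| = 7

T0.a=0 T0.b=0 T2.a=0
T0.a=0 T0.b=0 T2.a=2
T0.a=0 T0.b=2 T2.a=0
T0.a=0 T0.b=2 T2.a=2
T0.a=2 T0.b=0 T2.a=0
T0.a=2 T0.b=2 T2.a=0
T0.a=2 T0.b=2 T2.a=2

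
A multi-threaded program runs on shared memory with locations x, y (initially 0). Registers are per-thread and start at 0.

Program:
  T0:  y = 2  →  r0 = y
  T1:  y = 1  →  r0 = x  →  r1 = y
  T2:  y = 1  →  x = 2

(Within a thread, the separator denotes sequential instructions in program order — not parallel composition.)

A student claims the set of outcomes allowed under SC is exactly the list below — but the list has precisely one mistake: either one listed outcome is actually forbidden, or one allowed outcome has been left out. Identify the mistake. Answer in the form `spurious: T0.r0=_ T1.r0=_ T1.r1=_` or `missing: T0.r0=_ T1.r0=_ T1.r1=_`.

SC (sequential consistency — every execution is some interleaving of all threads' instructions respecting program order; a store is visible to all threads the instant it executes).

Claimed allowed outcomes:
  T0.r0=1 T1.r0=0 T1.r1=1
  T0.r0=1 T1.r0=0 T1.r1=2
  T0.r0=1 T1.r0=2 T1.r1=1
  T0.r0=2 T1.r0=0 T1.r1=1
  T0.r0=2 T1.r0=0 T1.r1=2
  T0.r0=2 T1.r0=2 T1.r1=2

missing: T0.r0=2 T1.r0=2 T1.r1=1

outcome vector order: (T0.r0,T1.r0,T1.r1)
SC (7): 101; 102; 121; 201; 202; 221; 222
SC∖claimed = {221}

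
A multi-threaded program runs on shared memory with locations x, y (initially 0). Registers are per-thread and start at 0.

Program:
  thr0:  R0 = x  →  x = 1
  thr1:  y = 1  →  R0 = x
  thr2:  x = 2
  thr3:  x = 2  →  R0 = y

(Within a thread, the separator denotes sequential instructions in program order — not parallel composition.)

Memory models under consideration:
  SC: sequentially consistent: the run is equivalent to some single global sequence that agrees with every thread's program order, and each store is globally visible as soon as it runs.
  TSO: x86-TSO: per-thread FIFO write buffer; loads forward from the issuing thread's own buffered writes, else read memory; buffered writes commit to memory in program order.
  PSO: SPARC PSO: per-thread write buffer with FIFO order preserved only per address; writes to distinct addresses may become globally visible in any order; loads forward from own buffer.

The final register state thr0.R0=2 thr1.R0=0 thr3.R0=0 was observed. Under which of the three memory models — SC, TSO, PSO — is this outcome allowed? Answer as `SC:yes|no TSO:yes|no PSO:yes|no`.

SC:no TSO:yes PSO:yes

outcome vector order: (thr0.R0,thr1.R0,thr3.R0)
SC: 10 outcomes — {<0 0 1>; <0 1 0>; <0 1 1>; <0 2 0>; <0 2 1>; <2 0 1>; <2 1 0>; <2 1 1>; <2 2 0>; <2 2 1>}
TSO: 12 outcomes — {<0 0 0>; <0 0 1>; <0 1 0>; <0 1 1>; <0 2 0>; <0 2 1>; <2 0 0>; <2 0 1>; <2 1 0>; <2 1 1>; <2 2 0>; <2 2 1>}
PSO: 12 outcomes — {<0 0 0>; <0 0 1>; <0 1 0>; <0 1 1>; <0 2 0>; <0 2 1>; <2 0 0>; <2 0 1>; <2 1 0>; <2 1 1>; <2 2 0>; <2 2 1>}
target <2 0 0> ∈ {TSO,PSO}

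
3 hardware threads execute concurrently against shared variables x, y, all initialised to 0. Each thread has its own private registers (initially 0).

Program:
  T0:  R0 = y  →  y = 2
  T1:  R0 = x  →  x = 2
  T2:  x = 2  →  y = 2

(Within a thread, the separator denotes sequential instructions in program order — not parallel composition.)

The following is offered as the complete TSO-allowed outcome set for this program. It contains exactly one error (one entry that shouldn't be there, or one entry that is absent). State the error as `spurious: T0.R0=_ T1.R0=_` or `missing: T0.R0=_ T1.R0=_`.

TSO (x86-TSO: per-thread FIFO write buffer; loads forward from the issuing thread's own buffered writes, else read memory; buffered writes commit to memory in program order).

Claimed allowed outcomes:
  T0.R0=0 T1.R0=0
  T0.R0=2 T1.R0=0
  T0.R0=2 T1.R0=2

missing: T0.R0=0 T1.R0=2

outcome vector order: (T0.R0,T1.R0)
under TSO → 0/0 0/2 2/0 2/2
TSO∖claimed = {0/2}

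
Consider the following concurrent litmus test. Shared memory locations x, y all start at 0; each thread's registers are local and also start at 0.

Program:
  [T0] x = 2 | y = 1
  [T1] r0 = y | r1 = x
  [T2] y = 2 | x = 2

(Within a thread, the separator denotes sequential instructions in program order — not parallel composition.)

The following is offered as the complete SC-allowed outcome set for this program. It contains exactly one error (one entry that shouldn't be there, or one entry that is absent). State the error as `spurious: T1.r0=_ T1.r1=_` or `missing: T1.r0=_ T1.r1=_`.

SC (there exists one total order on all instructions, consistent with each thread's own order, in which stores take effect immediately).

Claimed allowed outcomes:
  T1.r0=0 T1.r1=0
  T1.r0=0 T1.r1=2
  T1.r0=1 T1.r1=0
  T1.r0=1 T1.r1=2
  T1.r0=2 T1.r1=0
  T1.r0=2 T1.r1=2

outcome vector order: (T1.r0,T1.r1)
SC: 5 outcomes — {(0,0), (0,2), (1,2), (2,0), (2,2)}
claimed∖SC = {(1,0)}

spurious: T1.r0=1 T1.r1=0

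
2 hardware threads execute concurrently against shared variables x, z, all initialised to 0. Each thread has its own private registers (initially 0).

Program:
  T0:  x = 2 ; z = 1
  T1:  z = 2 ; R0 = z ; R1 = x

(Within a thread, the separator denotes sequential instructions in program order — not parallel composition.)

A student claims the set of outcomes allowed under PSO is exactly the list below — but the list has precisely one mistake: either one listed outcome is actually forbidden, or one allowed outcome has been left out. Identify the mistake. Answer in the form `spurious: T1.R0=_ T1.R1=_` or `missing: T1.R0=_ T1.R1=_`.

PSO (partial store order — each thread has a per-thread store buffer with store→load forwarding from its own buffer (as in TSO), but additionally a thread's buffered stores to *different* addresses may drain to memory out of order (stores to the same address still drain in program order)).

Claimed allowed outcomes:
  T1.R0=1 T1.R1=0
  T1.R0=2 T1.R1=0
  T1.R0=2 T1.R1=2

missing: T1.R0=1 T1.R1=2

outcome vector order: (T1.R0,T1.R1)
PSO (4): 1/0, 1/2, 2/0, 2/2
PSO∖claimed = {1/2}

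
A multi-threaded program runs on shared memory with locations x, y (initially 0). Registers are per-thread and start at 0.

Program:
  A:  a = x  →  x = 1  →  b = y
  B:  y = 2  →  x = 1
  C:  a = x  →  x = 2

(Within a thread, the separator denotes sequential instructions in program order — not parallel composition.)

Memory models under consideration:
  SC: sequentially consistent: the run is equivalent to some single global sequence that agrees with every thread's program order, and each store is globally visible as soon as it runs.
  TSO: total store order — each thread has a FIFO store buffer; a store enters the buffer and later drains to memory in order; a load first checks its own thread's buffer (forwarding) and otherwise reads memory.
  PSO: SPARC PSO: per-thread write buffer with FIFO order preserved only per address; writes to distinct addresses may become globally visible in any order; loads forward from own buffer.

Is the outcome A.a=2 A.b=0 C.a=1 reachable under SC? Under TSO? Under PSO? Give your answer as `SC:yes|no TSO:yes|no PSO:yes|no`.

outcome vector order: (A.a,A.b,C.a)
under SC → (0,0,0) (0,0,1) (0,2,0) (0,2,1) (1,2,0) (1,2,1) (2,0,0) (2,2,0) (2,2,1)
under TSO → (0,0,0) (0,0,1) (0,2,0) (0,2,1) (1,2,0) (1,2,1) (2,0,0) (2,2,0) (2,2,1)
under PSO → (0,0,0) (0,0,1) (0,2,0) (0,2,1) (1,0,0) (1,0,1) (1,2,0) (1,2,1) (2,0,0) (2,0,1) (2,2,0) (2,2,1)
target (2,0,1) ∈ {PSO}

SC:no TSO:no PSO:yes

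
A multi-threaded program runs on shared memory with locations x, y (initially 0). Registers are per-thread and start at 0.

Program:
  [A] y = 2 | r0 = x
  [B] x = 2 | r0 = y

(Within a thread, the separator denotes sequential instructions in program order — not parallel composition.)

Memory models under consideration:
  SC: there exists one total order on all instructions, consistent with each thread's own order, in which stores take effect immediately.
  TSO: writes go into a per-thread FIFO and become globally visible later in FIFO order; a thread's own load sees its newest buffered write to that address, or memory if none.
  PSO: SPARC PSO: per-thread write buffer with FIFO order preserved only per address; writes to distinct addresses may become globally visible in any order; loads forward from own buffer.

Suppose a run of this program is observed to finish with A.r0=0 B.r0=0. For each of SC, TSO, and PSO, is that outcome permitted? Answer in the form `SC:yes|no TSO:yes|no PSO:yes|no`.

SC:no TSO:yes PSO:yes

outcome vector order: (A.r0,B.r0)
SC (3): 02; 20; 22
TSO (4): 00; 02; 20; 22
PSO (4): 00; 02; 20; 22
target 00 ∈ {TSO,PSO}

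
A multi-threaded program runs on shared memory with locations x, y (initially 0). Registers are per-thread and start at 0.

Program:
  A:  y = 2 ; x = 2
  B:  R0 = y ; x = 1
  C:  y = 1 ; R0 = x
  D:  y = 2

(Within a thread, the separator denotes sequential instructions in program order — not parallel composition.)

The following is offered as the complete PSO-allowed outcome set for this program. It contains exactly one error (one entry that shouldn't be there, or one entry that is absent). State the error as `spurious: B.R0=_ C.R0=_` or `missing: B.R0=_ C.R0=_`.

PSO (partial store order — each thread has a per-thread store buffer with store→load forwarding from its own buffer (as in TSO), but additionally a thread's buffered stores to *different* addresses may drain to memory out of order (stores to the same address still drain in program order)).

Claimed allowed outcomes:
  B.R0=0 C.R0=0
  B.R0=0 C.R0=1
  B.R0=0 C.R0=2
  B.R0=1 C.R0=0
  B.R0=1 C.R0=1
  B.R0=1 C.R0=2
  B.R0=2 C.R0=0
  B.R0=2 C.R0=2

missing: B.R0=2 C.R0=1

outcome vector order: (B.R0,C.R0)
under PSO → <0 0>, <0 1>, <0 2>, <1 0>, <1 1>, <1 2>, <2 0>, <2 1>, <2 2>
PSO∖claimed = {<2 1>}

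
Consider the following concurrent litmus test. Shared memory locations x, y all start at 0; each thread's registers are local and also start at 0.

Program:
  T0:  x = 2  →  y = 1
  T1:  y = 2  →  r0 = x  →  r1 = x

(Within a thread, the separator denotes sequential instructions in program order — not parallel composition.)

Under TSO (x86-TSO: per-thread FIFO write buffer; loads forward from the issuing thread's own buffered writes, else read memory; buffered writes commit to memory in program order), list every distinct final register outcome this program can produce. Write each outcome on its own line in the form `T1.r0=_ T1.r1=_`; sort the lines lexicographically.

outcome vector order: (T1.r0,T1.r1)
|TSO outcomes| = 3

T1.r0=0 T1.r1=0
T1.r0=0 T1.r1=2
T1.r0=2 T1.r1=2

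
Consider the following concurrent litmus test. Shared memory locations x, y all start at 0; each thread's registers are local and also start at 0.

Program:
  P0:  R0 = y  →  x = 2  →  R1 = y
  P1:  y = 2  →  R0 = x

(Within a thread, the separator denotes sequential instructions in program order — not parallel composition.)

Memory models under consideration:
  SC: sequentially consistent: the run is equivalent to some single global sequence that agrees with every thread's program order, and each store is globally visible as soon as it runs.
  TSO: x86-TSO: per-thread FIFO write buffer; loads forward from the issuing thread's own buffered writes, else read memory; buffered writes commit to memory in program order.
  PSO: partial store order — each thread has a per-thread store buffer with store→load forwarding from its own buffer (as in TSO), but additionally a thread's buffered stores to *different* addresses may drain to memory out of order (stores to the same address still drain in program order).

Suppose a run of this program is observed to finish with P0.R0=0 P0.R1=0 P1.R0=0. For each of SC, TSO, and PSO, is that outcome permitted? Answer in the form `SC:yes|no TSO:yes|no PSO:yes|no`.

SC:no TSO:yes PSO:yes

outcome vector order: (P0.R0,P0.R1,P1.R0)
SC (5): (0,0,2) (0,2,0) (0,2,2) (2,2,0) (2,2,2)
TSO (6): (0,0,0) (0,0,2) (0,2,0) (0,2,2) (2,2,0) (2,2,2)
PSO (6): (0,0,0) (0,0,2) (0,2,0) (0,2,2) (2,2,0) (2,2,2)
target (0,0,0) ∈ {TSO,PSO}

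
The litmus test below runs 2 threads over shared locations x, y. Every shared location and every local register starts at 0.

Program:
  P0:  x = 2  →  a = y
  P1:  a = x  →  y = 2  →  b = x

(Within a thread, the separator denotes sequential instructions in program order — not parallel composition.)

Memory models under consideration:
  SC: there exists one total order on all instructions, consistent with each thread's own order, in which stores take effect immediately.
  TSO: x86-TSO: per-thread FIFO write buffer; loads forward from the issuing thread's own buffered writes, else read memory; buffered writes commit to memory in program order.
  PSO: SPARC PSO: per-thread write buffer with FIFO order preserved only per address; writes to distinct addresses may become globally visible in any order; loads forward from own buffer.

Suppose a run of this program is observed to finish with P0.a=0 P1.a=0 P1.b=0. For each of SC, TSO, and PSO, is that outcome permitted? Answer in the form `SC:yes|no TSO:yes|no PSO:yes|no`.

SC:no TSO:yes PSO:yes

outcome vector order: (P0.a,P1.a,P1.b)
SC (5): 0/0/2 0/2/2 2/0/0 2/0/2 2/2/2
TSO (6): 0/0/0 0/0/2 0/2/2 2/0/0 2/0/2 2/2/2
PSO (6): 0/0/0 0/0/2 0/2/2 2/0/0 2/0/2 2/2/2
target 0/0/0 ∈ {TSO,PSO}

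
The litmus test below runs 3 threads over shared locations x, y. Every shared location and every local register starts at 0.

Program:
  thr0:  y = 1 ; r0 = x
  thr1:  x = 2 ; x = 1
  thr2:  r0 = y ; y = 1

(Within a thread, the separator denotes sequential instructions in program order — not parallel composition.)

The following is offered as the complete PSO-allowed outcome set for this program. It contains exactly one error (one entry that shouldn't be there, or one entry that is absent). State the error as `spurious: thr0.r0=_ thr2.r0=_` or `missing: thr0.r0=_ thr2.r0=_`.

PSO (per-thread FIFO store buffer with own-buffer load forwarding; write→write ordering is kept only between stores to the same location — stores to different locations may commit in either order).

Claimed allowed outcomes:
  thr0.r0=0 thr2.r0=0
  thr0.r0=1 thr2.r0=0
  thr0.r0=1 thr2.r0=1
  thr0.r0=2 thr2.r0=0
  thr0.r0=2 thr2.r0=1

missing: thr0.r0=0 thr2.r0=1

outcome vector order: (thr0.r0,thr2.r0)
PSO: 6 outcomes — {<0 0>, <0 1>, <1 0>, <1 1>, <2 0>, <2 1>}
PSO∖claimed = {<0 1>}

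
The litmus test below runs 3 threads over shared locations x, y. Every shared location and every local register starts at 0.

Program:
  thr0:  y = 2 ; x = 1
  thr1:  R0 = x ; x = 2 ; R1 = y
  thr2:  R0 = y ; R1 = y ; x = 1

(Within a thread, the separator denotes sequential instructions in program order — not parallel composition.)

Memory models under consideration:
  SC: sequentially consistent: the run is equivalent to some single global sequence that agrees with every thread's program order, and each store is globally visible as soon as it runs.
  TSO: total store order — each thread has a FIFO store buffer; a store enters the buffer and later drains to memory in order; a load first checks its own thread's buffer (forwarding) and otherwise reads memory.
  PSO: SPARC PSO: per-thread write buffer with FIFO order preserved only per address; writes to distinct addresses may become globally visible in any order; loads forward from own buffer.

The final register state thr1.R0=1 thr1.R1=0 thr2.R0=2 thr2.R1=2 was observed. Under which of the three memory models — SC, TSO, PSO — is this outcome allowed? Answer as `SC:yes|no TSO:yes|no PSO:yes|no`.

SC:no TSO:no PSO:yes

outcome vector order: (thr1.R0,thr1.R1,thr2.R0,thr2.R1)
SC: 10 outcomes — {(0,0,0,0) (0,0,0,2) (0,0,2,2) (0,2,0,0) (0,2,0,2) (0,2,2,2) (1,0,0,0) (1,2,0,0) (1,2,0,2) (1,2,2,2)}
TSO: 10 outcomes — {(0,0,0,0) (0,0,0,2) (0,0,2,2) (0,2,0,0) (0,2,0,2) (0,2,2,2) (1,0,0,0) (1,2,0,0) (1,2,0,2) (1,2,2,2)}
PSO: 12 outcomes — {(0,0,0,0) (0,0,0,2) (0,0,2,2) (0,2,0,0) (0,2,0,2) (0,2,2,2) (1,0,0,0) (1,0,0,2) (1,0,2,2) (1,2,0,0) (1,2,0,2) (1,2,2,2)}
target (1,0,2,2) ∈ {PSO}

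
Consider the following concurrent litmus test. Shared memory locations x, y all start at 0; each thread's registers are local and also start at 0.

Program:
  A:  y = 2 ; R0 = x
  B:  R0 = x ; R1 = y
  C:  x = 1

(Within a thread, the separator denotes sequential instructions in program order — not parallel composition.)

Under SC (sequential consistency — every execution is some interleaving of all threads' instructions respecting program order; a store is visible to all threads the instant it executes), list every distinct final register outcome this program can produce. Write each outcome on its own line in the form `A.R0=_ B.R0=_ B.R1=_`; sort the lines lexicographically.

outcome vector order: (A.R0,B.R0,B.R1)
|SC outcomes| = 7

A.R0=0 B.R0=0 B.R1=0
A.R0=0 B.R0=0 B.R1=2
A.R0=0 B.R0=1 B.R1=2
A.R0=1 B.R0=0 B.R1=0
A.R0=1 B.R0=0 B.R1=2
A.R0=1 B.R0=1 B.R1=0
A.R0=1 B.R0=1 B.R1=2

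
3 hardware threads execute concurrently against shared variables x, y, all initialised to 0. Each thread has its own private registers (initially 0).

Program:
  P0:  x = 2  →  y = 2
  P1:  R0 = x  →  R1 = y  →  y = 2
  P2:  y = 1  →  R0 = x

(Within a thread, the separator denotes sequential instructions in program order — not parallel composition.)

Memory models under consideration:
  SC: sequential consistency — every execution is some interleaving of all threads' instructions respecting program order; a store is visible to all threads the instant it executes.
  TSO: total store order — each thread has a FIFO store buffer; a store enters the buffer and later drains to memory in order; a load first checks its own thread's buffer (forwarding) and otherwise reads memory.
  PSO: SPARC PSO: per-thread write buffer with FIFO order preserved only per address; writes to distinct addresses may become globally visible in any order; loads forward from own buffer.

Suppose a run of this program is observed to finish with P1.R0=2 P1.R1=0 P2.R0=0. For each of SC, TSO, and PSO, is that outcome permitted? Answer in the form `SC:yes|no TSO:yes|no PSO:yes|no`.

SC:no TSO:yes PSO:yes

outcome vector order: (P1.R0,P1.R1,P2.R0)
[SC] allowed = {0/0/0 0/0/2 0/1/0 0/1/2 0/2/0 0/2/2 2/0/2 2/1/0 2/1/2 2/2/0 2/2/2}
[TSO] allowed = {0/0/0 0/0/2 0/1/0 0/1/2 0/2/0 0/2/2 2/0/0 2/0/2 2/1/0 2/1/2 2/2/0 2/2/2}
[PSO] allowed = {0/0/0 0/0/2 0/1/0 0/1/2 0/2/0 0/2/2 2/0/0 2/0/2 2/1/0 2/1/2 2/2/0 2/2/2}
target 2/0/0 ∈ {TSO,PSO}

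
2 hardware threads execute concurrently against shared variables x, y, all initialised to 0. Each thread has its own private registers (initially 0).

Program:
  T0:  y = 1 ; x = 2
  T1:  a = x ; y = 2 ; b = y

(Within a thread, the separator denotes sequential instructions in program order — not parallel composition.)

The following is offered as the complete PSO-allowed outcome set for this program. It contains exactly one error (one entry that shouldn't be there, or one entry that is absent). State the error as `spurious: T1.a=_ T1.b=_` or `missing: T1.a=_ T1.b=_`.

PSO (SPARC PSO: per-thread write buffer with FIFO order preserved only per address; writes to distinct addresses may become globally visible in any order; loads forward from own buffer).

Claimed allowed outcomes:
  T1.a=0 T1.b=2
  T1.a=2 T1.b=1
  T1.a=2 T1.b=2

outcome vector order: (T1.a,T1.b)
PSO (4): 0/1; 0/2; 2/1; 2/2
PSO∖claimed = {0/1}

missing: T1.a=0 T1.b=1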